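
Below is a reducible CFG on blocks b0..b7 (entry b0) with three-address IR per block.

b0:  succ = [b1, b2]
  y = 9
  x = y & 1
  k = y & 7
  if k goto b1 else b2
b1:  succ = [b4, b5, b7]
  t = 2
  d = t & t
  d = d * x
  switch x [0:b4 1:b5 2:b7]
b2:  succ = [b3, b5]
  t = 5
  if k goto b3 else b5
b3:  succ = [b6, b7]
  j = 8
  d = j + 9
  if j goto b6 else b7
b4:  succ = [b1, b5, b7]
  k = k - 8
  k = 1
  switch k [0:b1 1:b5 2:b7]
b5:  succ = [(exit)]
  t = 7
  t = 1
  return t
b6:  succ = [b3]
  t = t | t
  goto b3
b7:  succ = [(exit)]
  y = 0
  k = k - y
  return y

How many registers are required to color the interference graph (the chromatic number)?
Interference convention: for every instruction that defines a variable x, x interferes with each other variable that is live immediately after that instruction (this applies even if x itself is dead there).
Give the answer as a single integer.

Answer: 4

Analysis:
def/use:
  b0: def={k,x,y} ue=∅
  b1: def={d,t} ue={x}
  b2: def={t} ue={k}
  b3: def={d,j} ue=∅
  b4: def={k} ue={k}
  b5: def={t} ue=∅
  b6: def={t} ue={t}
  b7: def={k,y} ue={k}

Backward fixpoint:
  live b0: ∅→{k,x}
  live b1: {k,x}→{k,x}
  live b2: {k}→{k,t}
  live b3: {k,t}→{k,t}
  live b4: {k,x}→{k,x}
  live b5: ∅→∅
  live b6: {k,t}→{k,t}
  live b7: {k}→∅

Interference:
  d — {j,k,t,x}
  j — {d,k,t}
  k — {d,j,t,x,y}
  t — {d,j,k,x}
  x — {d,k,t,y}
  y — {k,x}

Colouring:
  clique {d,j,k,t} ⇒ need ≥ 4
  assign d→c1 j→c3 k→c0 t→c2 x→c3 y→c1 — no edge inside a register ⇒ χ ≤ 4
  χ = 4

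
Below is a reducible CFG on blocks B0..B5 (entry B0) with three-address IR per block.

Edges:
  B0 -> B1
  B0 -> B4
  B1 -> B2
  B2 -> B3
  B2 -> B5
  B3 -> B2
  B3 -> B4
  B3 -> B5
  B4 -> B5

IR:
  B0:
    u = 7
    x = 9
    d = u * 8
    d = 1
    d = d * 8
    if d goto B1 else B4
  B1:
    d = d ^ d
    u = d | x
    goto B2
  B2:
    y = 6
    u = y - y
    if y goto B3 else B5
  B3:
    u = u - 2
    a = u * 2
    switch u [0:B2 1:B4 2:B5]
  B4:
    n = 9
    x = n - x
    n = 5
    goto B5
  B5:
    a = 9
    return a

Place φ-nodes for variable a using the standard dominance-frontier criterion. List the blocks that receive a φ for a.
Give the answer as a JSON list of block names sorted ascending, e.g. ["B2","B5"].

idom tree: B1←B0 B2←B1 B3←B2 B4←B0 B5←B0
Join-block Dom:
  B2: preds {B1,B3}: {B0,B1} ∩ {B0,B1,B2,B3} = {B0,B1}; idom=B1
  B4: preds {B0,B3}: {B0} ∩ {B0,B1,B2,B3} = {B0}; idom=B0
  B5: preds {B2,B3,B4}: {B0,B1,B2} ∩ {B0,B1,B2,B3} ∩ {B0,B4} = {B0}; idom=B0

DF derivation:
  join B2 pred B1: · stop@B1
  join B2 pred B3: B3→B2 stop@B1
  join B4 pred B0: · stop@B0
  join B4 pred B3: B3→B2→B1 stop@B0
  join B5 pred B2: B2→B1 stop@B0
  join B5 pred B3: B3→B2→B1 stop@B0
  join B5 pred B4: B4 stop@B0
  B0: DF=∅
  B1: DF={B4,B5}
  B2: DF={B2,B4,B5}
  B3: DF={B2,B4,B5}
  B4: DF={B5}
  B5: DF=∅

φ for a: defs {B3,B5}
  DF⁺ = {B2,B4,B5}

Answer: ["B2", "B4", "B5"]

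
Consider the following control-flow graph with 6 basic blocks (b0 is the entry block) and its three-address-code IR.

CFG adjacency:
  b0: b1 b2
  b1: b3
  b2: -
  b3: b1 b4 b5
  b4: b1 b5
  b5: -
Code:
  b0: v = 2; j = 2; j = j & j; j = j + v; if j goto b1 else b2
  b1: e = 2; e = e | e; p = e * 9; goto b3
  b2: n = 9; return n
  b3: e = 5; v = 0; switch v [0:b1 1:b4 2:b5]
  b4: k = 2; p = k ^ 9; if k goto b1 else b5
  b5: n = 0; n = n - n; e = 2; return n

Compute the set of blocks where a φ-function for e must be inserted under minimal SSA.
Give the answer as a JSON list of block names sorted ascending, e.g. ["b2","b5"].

idom tree: b1←b0 b2←b0 b3←b1 b4←b3 b5←b3
Join-block Dom:
  b1: preds {b0,b3,b4}: {b0} ∩ {b0,b1,b3} ∩ {b0,b1,b3,b4} = {b0}; idom=b0
  b5: preds {b3,b4}: {b0,b1,b3} ∩ {b0,b1,b3,b4} = {b0,b1,b3}; idom=b3

DF derivation:
  join b1 pred b0: · stop@b0
  join b1 pred b3: b3→b1 stop@b0
  join b1 pred b4: b4→b3→b1 stop@b0
  join b5 pred b3: · stop@b3
  join b5 pred b4: b4 stop@b3
  b0 → ∅
  b1 → {b1}
  b2 → ∅
  b3 → {b1}
  b4 → {b1,b5}
  b5 → ∅

φ for e: defs {b1,b3,b5}
  DF⁺ = {b1}

Answer: ["b1"]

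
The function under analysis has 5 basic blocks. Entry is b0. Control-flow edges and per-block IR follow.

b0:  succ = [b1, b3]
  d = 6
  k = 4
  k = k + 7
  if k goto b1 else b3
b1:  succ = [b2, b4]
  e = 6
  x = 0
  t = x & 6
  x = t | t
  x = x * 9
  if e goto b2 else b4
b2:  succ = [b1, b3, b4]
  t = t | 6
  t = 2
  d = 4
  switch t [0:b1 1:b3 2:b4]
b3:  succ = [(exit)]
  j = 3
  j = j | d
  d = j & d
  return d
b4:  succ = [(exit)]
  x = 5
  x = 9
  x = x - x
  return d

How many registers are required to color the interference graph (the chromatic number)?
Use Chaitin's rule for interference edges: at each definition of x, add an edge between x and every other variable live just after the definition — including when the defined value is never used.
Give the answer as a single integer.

Answer: 4

Analysis:
Block summaries:
  b0: def={d,k} ue=∅
  b1: def={e,t,x} ue=∅
  b2: def={d,t} ue={t}
  b3: def={d,j} ue={d}
  b4: def={x} ue={d}

Liveness:
  live b0: ∅→{d}
  live b1: {d}→{d,t}
  live b2: {t}→{d}
  live b3: {d}→∅
  live b4: {d}→∅

Interference:
  d — {e,j,k,t,x}
  e — {d,t,x}
  j — {d}
  k — {d}
  t — {d,e,x}
  x — {d,e,t}

Registers:
  {d,e,t,x} pairwise interfere (4-clique) ⇒ χ ≥ 4
  assign d→R0 e→R1 j→R1 k→R1 t→R2 x→R3 — no edge inside a register ⇒ χ ≤ 4
  χ = 4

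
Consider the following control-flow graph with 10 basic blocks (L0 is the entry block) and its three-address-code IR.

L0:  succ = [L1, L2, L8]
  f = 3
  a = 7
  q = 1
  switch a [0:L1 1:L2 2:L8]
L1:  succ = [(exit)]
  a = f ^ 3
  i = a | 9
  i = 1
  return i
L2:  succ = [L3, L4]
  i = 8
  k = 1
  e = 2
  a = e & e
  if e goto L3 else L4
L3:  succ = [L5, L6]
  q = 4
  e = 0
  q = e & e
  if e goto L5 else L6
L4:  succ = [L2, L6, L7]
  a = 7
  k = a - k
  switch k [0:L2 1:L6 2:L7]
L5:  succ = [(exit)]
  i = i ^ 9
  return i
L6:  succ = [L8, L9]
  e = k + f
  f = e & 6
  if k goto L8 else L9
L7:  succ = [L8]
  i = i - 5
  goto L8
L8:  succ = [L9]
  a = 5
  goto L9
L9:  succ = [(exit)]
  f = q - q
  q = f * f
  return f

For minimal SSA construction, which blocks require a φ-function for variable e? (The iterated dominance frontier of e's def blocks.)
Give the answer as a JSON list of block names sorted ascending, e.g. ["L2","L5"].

idom tree: L1←L0 L2←L0 L3←L2 L4←L2 L5←L3 L6←L2 L7←L4 L8←L0 L9←L0
Dom at joins:
  L2: preds {L0,L4}: {L0} ∩ {L0,L2,L4} = {L0}; idom=L0
  L6: preds {L3,L4}: {L0,L2,L3} ∩ {L0,L2,L4} = {L0,L2}; idom=L2
  L8: preds {L0,L6,L7}: {L0} ∩ {L0,L2,L6} ∩ {L0,L2,L4,L7} = {L0}; idom=L0
  L9: preds {L6,L8}: {L0,L2,L6} ∩ {L0,L8} = {L0}; idom=L0

DF walk-up:
  join L2 pred L0: · stop@L0
  join L2 pred L4: L4→L2 stop@L0
  join L6 pred L3: L3 stop@L2
  join L6 pred L4: L4 stop@L2
  join L8 pred L0: · stop@L0
  join L8 pred L6: L6→L2 stop@L0
  join L8 pred L7: L7→L4→L2 stop@L0
  join L9 pred L6: L6→L2 stop@L0
  join L9 pred L8: L8 stop@L0
  DF(L0)=∅
  DF(L1)=∅
  DF(L2)={L2,L8,L9}
  DF(L3)={L6}
  DF(L4)={L2,L6,L8}
  DF(L5)=∅
  DF(L6)={L8,L9}
  DF(L7)={L8}
  DF(L8)={L9}
  DF(L9)=∅

φ for e: defs {L2,L3,L6}
  DF⁺ = {L2,L6,L8,L9}

Answer: ["L2", "L6", "L8", "L9"]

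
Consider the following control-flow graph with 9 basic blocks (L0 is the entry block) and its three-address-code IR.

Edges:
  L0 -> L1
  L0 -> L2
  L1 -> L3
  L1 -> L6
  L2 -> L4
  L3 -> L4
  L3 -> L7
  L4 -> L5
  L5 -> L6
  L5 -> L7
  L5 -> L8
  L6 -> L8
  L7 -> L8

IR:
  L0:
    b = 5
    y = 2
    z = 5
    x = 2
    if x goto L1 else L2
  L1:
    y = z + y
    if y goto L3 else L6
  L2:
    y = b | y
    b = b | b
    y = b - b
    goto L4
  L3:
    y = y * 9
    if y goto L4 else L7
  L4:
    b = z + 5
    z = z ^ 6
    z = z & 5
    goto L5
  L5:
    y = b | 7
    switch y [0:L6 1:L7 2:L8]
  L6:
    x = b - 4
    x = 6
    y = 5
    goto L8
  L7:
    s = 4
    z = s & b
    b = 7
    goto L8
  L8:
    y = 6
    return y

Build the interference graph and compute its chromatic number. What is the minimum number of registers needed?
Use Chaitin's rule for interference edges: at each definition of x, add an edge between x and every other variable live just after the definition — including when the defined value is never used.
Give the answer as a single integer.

Per-block:
  L0: {b,x,y,z} / ∅
  L1: {y} / {y,z}
  L2: {b,y} / {b,y}
  L3: {y} / {y}
  L4: {b,z} / {z}
  L5: {y} / {b}
  L6: {x,y} / {b}
  L7: {b,s,z} / {b}
  L8: {y} / ∅

Liveness:
  L0 li=∅ lo={b,y,z}
  L1 li={b,y,z} lo={b,y,z}
  L2 li={b,y,z} lo={z}
  L3 li={b,y,z} lo={b,z}
  L4 li={z} lo={b}
  L5 li={b} lo={b}
  L6 li={b} lo=∅
  L7 li={b} lo=∅
  L8 li=∅ lo=∅

Interference:
  b: {s,x,y,z}
  s: {b}
  x: {b,y,z}
  y: {b,x,z}
  z: {b,x,y}

Colouring:
  {b,x,y,z} pairwise interfere (4-clique) ⇒ χ ≥ 4
  4-colouring: r0={b}  r1={s,x}  r2={y}  r3={z}
  χ = 4

Answer: 4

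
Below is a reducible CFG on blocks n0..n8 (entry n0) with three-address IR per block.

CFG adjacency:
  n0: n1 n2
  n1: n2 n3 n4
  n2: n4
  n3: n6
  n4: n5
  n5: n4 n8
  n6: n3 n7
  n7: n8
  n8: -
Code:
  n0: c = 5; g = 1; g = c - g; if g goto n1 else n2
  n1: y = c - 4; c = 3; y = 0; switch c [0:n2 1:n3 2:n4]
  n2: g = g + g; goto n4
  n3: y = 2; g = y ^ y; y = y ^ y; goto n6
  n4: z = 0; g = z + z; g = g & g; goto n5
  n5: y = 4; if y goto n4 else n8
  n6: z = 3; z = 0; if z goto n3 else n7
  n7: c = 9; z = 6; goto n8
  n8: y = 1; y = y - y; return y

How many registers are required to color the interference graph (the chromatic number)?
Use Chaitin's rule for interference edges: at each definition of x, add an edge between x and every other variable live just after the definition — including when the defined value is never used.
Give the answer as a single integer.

def/use:
  n0: def={c,g} ue=∅
  n1: def={c,y} ue={c}
  n2: def={g} ue={g}
  n3: def={g,y} ue=∅
  n4: def={g,z} ue=∅
  n5: def={y} ue=∅
  n6: def={z} ue=∅
  n7: def={c,z} ue=∅
  n8: def={y} ue=∅

Liveness:
  n0: in=∅ out={c,g}
  n1: in={c,g} out={g}
  n2: in={g} out=∅
  n3: in=∅ out=∅
  n4: in=∅ out=∅
  n5: in=∅ out=∅
  n6: in=∅ out=∅
  n7: in=∅ out=∅
  n8: in=∅ out=∅

Conflict graph:
  c — {g,y}
  g — {c,y}
  y — {c,g}
  z — ∅

Colouring:
  {c,g,y} pairwise interfere (3-clique) ⇒ χ ≥ 3
  3-colouring: c0={c,z}  c1={g}  c2={y}
  χ = 3

Answer: 3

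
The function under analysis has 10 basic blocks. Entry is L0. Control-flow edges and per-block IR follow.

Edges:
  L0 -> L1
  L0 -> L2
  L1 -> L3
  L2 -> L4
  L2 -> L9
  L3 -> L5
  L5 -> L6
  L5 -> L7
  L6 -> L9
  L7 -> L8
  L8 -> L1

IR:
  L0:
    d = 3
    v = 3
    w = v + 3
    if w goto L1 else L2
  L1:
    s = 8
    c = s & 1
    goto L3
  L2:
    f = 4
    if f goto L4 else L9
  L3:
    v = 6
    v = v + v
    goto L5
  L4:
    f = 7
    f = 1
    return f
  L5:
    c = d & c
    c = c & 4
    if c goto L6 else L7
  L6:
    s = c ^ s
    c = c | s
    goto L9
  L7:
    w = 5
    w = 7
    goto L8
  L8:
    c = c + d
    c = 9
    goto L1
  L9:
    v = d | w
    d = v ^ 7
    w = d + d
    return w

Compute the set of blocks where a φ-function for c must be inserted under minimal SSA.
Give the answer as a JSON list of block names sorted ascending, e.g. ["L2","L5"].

Answer: ["L1", "L9"]

Analysis:
idom tree: L1←L0 L2←L0 L3←L1 L4←L2 L5←L3 L6←L5 L7←L5 L8←L7 L9←L0
Dom at joins:
  L1: preds {L0,L8}: {L0} ∩ {L0,L1,L3,L5,L7,L8} = {L0}; idom=L0
  L9: preds {L2,L6}: {L0,L2} ∩ {L0,L1,L3,L5,L6} = {L0}; idom=L0

DF walk-up:
  join L1 pred L0: · stop@L0
  join L1 pred L8: L8→L7→L5→L3→L1 stop@L0
  join L9 pred L2: L2 stop@L0
  join L9 pred L6: L6→L5→L3→L1 stop@L0
  L0: DF=∅
  L1: DF={L1,L9}
  L2: DF={L9}
  L3: DF={L1,L9}
  L4: DF=∅
  L5: DF={L1,L9}
  L6: DF={L9}
  L7: DF={L1}
  L8: DF={L1}
  L9: DF=∅

φ for c: defs {L1,L5,L6,L8}
  DF⁺ = {L1,L9}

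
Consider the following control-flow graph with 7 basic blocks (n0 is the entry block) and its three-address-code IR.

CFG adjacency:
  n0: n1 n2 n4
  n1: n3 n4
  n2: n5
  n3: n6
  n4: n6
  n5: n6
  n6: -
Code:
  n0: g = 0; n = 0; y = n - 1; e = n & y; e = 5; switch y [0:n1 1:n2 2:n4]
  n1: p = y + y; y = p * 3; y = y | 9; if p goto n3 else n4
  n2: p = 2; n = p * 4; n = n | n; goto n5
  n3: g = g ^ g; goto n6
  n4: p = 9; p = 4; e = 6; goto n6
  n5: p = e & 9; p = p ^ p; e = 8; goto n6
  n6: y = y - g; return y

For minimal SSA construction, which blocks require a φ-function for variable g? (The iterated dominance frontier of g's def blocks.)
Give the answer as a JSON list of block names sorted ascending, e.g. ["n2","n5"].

idom tree: n1←n0 n2←n0 n3←n1 n4←n0 n5←n2 n6←n0
Dom∩ at merges:
  n4: preds {n0,n1}: {n0} ∩ {n0,n1} = {n0}; idom=n0
  n6: preds {n3,n4,n5}: {n0,n1,n3} ∩ {n0,n4} ∩ {n0,n2,n5} = {n0}; idom=n0

DF walk-up:
  n4←n0: walk · to n0
  n4←n1: walk n1 to n0
  n6←n3: walk n3→n1 to n0
  n6←n4: walk n4 to n0
  n6←n5: walk n5→n2 to n0
  n0: DF=∅
  n1: DF={n4,n6}
  n2: DF={n6}
  n3: DF={n6}
  n4: DF={n6}
  n5: DF={n6}
  n6: DF=∅

φ for g: defs {n0,n3}
  DF⁺ = {n6}

Answer: ["n6"]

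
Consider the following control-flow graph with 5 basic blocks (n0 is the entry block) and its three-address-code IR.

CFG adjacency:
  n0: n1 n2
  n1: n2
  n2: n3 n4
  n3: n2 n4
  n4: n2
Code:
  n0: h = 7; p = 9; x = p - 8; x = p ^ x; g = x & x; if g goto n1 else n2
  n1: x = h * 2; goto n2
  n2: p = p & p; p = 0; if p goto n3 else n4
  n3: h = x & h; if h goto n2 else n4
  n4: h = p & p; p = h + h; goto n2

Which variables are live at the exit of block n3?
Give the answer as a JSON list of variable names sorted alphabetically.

Per-block:
  n0: {g,h,p,x} / ∅
  n1: {x} / {h}
  n2: {p} / {p}
  n3: {h} / {h,x}
  n4: {h,p} / {p}

Liveness:
  live n0: ∅→{h,p,x}
  live n1: {h,p}→{h,p,x}
  live n2: {h,p,x}→{h,p,x}
  live n3: {h,p,x}→{h,p,x}
  live n4: {p,x}→{h,p,x}

live-out(n3) = ["h", "p", "x"]

Answer: ["h", "p", "x"]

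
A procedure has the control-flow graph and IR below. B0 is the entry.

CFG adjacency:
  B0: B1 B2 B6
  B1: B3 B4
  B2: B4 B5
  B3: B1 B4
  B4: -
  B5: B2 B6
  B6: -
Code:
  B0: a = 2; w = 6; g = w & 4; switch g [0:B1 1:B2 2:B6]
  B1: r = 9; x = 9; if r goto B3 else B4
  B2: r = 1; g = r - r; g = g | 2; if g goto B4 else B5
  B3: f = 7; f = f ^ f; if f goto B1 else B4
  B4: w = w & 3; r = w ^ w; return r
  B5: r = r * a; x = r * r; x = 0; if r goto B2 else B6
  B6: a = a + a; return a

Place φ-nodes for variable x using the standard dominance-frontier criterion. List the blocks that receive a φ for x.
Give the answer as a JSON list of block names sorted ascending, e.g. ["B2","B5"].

Answer: ["B1", "B2", "B4", "B6"]

Derivation:
idom tree: B1←B0 B2←B0 B3←B1 B4←B0 B5←B2 B6←B0
Join-block Dom:
  B1: preds {B0,B3}: {B0} ∩ {B0,B1,B3} = {B0}; idom=B0
  B2: preds {B0,B5}: {B0} ∩ {B0,B2,B5} = {B0}; idom=B0
  B4: preds {B1,B2,B3}: {B0,B1} ∩ {B0,B2} ∩ {B0,B1,B3} = {B0}; idom=B0
  B6: preds {B0,B5}: {B0} ∩ {B0,B2,B5} = {B0}; idom=B0

DF derivation:
  B1←B0: walk · to B0
  B1←B3: walk B3→B1 to B0
  B2←B0: walk · to B0
  B2←B5: walk B5→B2 to B0
  B4←B1: walk B1 to B0
  B4←B2: walk B2 to B0
  B4←B3: walk B3→B1 to B0
  B6←B0: walk · to B0
  B6←B5: walk B5→B2 to B0
  B0: DF=∅
  B1: DF={B1,B4}
  B2: DF={B2,B4,B6}
  B3: DF={B1,B4}
  B4: DF=∅
  B5: DF={B2,B6}
  B6: DF=∅

φ for x: defs {B1,B5}
  DF⁺ = {B1,B2,B4,B6}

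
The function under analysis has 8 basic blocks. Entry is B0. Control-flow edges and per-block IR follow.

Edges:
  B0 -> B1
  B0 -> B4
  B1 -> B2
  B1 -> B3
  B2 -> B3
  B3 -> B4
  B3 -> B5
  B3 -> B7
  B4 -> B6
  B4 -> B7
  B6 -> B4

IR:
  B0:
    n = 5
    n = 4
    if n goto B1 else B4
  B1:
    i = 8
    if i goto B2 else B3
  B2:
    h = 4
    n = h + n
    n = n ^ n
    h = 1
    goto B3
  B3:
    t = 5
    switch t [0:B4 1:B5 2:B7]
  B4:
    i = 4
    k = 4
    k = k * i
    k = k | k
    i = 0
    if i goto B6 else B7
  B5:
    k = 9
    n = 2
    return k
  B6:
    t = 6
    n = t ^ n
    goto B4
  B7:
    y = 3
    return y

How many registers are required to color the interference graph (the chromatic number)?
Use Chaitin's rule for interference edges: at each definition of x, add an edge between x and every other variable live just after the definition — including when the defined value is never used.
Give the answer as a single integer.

Block summaries:
  B0 def {n} use ∅
  B1 def {i} use ∅
  B2 def {h,n} use {n}
  B3 def {t} use ∅
  B4 def {i,k} use ∅
  B5 def {k,n} use ∅
  B6 def {n,t} use {n}
  B7 def {y} use ∅

Backward fixpoint:
  live B0: ∅→{n}
  live B1: {n}→{n}
  live B2: {n}→{n}
  live B3: {n}→{n}
  live B4: {n}→{n}
  live B5: ∅→∅
  live B6: {n}→{n}
  live B7: ∅→∅

Conflict graph:
  h — {n}
  i — {k,n}
  k — {i,n}
  n — {h,i,k,t}
  t — {n}
  y — ∅

Colouring:
  {i,k,n} pairwise interfere (3-clique) ⇒ χ ≥ 3
  assign h→R1 i→R1 k→R2 n→R0 t→R1 y→R0 — no edge inside a register ⇒ χ ≤ 3
  χ = 3

Answer: 3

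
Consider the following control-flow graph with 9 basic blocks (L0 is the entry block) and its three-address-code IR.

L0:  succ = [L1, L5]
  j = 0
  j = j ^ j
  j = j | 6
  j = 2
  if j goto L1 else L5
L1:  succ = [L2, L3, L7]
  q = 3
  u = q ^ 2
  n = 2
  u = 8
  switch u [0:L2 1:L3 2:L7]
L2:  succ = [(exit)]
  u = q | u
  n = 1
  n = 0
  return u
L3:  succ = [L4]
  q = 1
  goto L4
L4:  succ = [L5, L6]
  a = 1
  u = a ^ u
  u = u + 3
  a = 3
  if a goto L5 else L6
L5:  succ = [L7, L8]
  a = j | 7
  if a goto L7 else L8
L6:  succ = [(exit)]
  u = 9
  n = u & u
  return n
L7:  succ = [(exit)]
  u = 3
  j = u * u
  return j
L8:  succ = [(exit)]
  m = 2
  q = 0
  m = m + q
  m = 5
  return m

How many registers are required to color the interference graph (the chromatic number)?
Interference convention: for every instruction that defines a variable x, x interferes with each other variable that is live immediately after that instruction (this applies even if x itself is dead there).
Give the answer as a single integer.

Per-block:
  L0: def={j} ue=∅
  L1: def={n,q,u} ue=∅
  L2: def={n,u} ue={q,u}
  L3: def={q} ue=∅
  L4: def={a,u} ue={u}
  L5: def={a} ue={j}
  L6: def={n,u} ue=∅
  L7: def={j,u} ue=∅
  L8: def={m,q} ue=∅

Live sets:
  L0: in=∅ out={j}
  L1: in={j} out={j,q,u}
  L2: in={q,u} out=∅
  L3: in={j,u} out={j,u}
  L4: in={j,u} out={j}
  L5: in={j} out=∅
  L6: in=∅ out=∅
  L7: in=∅ out=∅
  L8: in=∅ out=∅

Interference:
  a: {j,u}
  j: {a,n,q,u}
  m: {q}
  n: {j,q,u}
  q: {j,m,n,u}
  u: {a,j,n,q}

Chromatic number:
  clique {j,n,q,u} ⇒ need ≥ 4
  assign a→c1 j→c0 m→c0 n→c3 q→c1 u→c2 — no edge inside a register ⇒ χ ≤ 4
  χ = 4

Answer: 4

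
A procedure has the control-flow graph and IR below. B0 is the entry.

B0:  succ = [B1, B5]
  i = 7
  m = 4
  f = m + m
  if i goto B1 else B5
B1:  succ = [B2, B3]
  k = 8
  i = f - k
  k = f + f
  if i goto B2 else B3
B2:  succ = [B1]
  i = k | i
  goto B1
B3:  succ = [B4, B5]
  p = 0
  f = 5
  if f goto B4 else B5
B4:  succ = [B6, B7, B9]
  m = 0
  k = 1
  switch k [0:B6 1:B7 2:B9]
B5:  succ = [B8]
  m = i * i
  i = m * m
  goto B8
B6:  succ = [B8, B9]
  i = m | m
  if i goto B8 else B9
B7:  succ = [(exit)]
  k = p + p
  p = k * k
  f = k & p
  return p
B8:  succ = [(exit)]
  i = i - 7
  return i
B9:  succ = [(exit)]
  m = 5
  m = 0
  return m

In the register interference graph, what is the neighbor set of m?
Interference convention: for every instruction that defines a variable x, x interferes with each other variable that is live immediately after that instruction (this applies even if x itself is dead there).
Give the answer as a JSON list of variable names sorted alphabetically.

Block summaries:
  B0: def={f,i,m} ue=∅
  B1: def={i,k} ue={f}
  B2: def={i} ue={i,k}
  B3: def={f,p} ue=∅
  B4: def={k,m} ue=∅
  B5: def={i,m} ue={i}
  B6: def={i} ue={m}
  B7: def={f,k,p} ue={p}
  B8: def={i} ue={i}
  B9: def={m} ue=∅

Liveness:
  B0 li=∅ lo={f,i}
  B1 li={f} lo={f,i,k}
  B2 li={f,i,k} lo={f}
  B3 li={i} lo={i,p}
  B4 li={p} lo={m,p}
  B5 li={i} lo={i}
  B6 li={m} lo={i}
  B7 li={p} lo=∅
  B8 li={i} lo=∅
  B9 li=∅ lo=∅

Conflict graph:
  f↔{i,k,p}
  i↔{f,k,m,p}
  k↔{f,i,m,p}
  m↔{i,k,p}
  p↔{f,i,k,m}

N(m) = ["i", "k", "p"]

Answer: ["i", "k", "p"]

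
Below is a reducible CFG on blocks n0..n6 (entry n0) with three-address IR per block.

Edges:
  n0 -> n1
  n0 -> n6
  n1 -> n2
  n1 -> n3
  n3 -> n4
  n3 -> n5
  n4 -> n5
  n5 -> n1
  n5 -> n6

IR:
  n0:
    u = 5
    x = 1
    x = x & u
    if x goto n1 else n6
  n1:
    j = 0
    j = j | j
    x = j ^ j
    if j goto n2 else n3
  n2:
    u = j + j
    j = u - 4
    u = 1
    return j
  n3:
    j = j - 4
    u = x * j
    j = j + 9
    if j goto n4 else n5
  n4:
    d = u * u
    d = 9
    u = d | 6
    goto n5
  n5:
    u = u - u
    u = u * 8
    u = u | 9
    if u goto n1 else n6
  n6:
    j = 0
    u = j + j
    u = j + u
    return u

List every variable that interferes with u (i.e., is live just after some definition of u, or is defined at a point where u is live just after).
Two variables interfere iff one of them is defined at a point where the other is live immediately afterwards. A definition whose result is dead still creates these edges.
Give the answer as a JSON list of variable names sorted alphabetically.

Answer: ["j", "x"]

Working:
Per-block:
  n0: {u,x} / ∅
  n1: {j,x} / ∅
  n2: {j,u} / {j}
  n3: {j,u} / {j,x}
  n4: {d,u} / {u}
  n5: {u} / {u}
  n6: {j,u} / ∅

Backward fixpoint:
  live n0: ∅→∅
  live n1: ∅→{j,x}
  live n2: {j}→∅
  live n3: {j,x}→{u}
  live n4: {u}→{u}
  live n5: {u}→∅
  live n6: ∅→∅

Interfere edges:
  d — ∅
  j — {u,x}
  u — {j,x}
  x — {j,u}

N(u) = ["j", "x"]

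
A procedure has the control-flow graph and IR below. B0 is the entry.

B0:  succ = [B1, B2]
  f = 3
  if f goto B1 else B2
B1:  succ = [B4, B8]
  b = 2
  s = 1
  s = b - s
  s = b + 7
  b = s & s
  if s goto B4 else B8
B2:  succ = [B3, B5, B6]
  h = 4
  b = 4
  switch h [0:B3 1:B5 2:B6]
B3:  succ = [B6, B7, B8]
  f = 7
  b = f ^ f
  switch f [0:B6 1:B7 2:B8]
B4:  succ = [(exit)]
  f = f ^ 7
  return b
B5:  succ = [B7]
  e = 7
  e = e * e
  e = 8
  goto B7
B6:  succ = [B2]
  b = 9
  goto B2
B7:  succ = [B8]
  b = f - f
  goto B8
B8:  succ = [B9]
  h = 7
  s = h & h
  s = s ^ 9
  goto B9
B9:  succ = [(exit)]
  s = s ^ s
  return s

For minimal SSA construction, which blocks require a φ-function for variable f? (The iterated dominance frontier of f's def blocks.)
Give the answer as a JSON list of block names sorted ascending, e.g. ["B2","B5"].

Answer: ["B2", "B6", "B7", "B8"]

Analysis:
idom tree: B1←B0 B2←B0 B3←B2 B4←B1 B5←B2 B6←B2 B7←B2 B8←B0 B9←B8
Join-block Dom:
  B2: preds {B0,B6}: {B0} ∩ {B0,B2,B6} = {B0}; idom=B0
  B6: preds {B2,B3}: {B0,B2} ∩ {B0,B2,B3} = {B0,B2}; idom=B2
  B7: preds {B3,B5}: {B0,B2,B3} ∩ {B0,B2,B5} = {B0,B2}; idom=B2
  B8: preds {B1,B3,B7}: {B0,B1} ∩ {B0,B2,B3} ∩ {B0,B2,B7} = {B0}; idom=B0

DF derivation:
  B2←B0: walk · to B0
  B2←B6: walk B6→B2 to B0
  B6←B2: walk · to B2
  B6←B3: walk B3 to B2
  B7←B3: walk B3 to B2
  B7←B5: walk B5 to B2
  B8←B1: walk B1 to B0
  B8←B3: walk B3→B2 to B0
  B8←B7: walk B7→B2 to B0
  DF(B0)=∅
  DF(B1)={B8}
  DF(B2)={B2,B8}
  DF(B3)={B6,B7,B8}
  DF(B4)=∅
  DF(B5)={B7}
  DF(B6)={B2}
  DF(B7)={B8}
  DF(B8)=∅
  DF(B9)=∅

φ for f: defs {B0,B3,B4}
  DF⁺ = {B2,B6,B7,B8}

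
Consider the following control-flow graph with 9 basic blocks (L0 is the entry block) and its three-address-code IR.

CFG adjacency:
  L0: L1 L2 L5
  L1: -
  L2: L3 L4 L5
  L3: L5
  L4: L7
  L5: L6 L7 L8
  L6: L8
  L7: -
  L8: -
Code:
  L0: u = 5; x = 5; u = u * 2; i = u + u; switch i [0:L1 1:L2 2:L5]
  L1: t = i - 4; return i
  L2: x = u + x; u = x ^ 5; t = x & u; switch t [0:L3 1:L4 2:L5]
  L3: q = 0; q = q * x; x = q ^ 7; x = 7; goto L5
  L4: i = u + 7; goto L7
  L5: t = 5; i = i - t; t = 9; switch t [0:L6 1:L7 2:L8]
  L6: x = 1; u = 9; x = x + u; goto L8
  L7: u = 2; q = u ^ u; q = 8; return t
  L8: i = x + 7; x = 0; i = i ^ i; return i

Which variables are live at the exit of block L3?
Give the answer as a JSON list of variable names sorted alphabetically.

Per-block:
  L0: {i,u,x} / ∅
  L1: {t} / {i}
  L2: {t,u,x} / {u,x}
  L3: {q,x} / {x}
  L4: {i} / {u}
  L5: {i,t} / {i}
  L6: {u,x} / ∅
  L7: {q,u} / {t}
  L8: {i,x} / {x}

Backward fixpoint:
  live L0: ∅→{i,u,x}
  live L1: {i}→∅
  live L2: {i,u,x}→{i,t,u,x}
  live L3: {i,x}→{i,x}
  live L4: {t,u}→{t}
  live L5: {i,x}→{t,x}
  live L6: ∅→{x}
  live L7: {t}→∅
  live L8: {x}→∅

live-out(L3) = ["i", "x"]

Answer: ["i", "x"]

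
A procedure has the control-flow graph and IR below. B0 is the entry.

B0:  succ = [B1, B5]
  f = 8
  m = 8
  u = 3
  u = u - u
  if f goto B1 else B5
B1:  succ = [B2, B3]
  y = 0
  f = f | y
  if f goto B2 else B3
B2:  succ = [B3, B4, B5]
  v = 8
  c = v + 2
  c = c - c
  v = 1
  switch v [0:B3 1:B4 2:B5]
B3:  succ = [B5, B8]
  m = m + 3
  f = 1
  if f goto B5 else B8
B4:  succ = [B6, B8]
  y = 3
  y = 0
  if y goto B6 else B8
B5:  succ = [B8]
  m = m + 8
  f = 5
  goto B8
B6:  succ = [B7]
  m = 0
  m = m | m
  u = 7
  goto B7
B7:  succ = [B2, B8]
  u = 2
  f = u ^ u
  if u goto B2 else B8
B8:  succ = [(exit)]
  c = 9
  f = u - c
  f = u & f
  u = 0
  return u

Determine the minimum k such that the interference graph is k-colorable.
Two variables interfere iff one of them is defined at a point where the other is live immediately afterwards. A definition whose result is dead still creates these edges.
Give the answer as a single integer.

Block summaries:
  B0 def {f,m,u} use ∅
  B1 def {f,y} use {f}
  B2 def {c,v} use ∅
  B3 def {f,m} use {m}
  B4 def {y} use ∅
  B5 def {f,m} use {m}
  B6 def {m,u} use ∅
  B7 def {f,u} use ∅
  B8 def {c,f,u} use {u}

Live sets:
  B0: in=∅ out={f,m,u}
  B1: in={f,m,u} out={m,u}
  B2: in={m,u} out={m,u}
  B3: in={m,u} out={m,u}
  B4: in={u} out={u}
  B5: in={m,u} out={u}
  B6: in=∅ out={m}
  B7: in={m} out={m,u}
  B8: in={u} out=∅

Interference:
  c — {m,u}
  f — {m,u,y}
  m — {c,f,u,v,y}
  u — {c,f,m,v,y}
  v — {m,u}
  y — {f,m,u}

Registers:
  {f,m,u,y} pairwise interfere (4-clique) ⇒ χ ≥ 4
  4-colouring: r0={m}  r1={u}  r2={c,f,v}  r3={y}
  χ = 4

Answer: 4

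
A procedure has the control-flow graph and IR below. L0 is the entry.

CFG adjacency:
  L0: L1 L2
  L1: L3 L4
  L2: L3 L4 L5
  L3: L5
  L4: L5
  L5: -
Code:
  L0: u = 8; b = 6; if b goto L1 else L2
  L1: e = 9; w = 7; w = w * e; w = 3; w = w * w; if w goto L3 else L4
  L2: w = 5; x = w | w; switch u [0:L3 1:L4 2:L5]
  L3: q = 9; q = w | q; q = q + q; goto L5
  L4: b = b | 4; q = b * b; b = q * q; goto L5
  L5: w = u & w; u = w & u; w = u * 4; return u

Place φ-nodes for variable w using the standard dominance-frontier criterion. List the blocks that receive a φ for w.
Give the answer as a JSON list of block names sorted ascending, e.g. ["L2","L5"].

Answer: ["L3", "L4", "L5"]

Derivation:
idom tree: L1←L0 L2←L0 L3←L0 L4←L0 L5←L0
Dom∩ at merges:
  L3: preds {L1,L2}: {L0,L1} ∩ {L0,L2} = {L0}; idom=L0
  L4: preds {L1,L2}: {L0,L1} ∩ {L0,L2} = {L0}; idom=L0
  L5: preds {L2,L3,L4}: {L0,L2} ∩ {L0,L3} ∩ {L0,L4} = {L0}; idom=L0

Frontier:
  L3←L1: walk L1 to L0
  L3←L2: walk L2 to L0
  L4←L1: walk L1 to L0
  L4←L2: walk L2 to L0
  L5←L2: walk L2 to L0
  L5←L3: walk L3 to L0
  L5←L4: walk L4 to L0
  L0: DF=∅
  L1: DF={L3,L4}
  L2: DF={L3,L4,L5}
  L3: DF={L5}
  L4: DF={L5}
  L5: DF=∅

φ for w: defs {L1,L2,L5}
  DF⁺ = {L3,L4,L5}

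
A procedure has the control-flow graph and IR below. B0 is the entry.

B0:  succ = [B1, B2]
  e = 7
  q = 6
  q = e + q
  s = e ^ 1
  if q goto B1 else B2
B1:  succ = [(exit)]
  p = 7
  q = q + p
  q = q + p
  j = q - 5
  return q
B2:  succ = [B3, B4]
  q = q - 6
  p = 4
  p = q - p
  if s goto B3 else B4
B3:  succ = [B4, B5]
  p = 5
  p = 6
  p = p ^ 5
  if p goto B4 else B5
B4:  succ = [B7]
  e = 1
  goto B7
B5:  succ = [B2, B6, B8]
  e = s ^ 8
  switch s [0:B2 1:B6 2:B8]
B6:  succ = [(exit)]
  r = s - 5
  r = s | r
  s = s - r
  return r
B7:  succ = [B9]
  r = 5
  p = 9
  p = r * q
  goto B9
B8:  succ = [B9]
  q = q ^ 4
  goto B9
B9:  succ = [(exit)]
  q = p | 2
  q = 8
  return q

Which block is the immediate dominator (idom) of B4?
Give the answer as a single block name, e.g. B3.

idom tree: B1←B0 B2←B0 B3←B2 B4←B2 B5←B3 B6←B5 B7←B4 B8←B5 B9←B2
Dom at joins:
  B2: preds {B0,B5}: {B0} ∩ {B0,B2,B3,B5} = {B0}; idom=B0
  B4: preds {B2,B3}: {B0,B2} ∩ {B0,B2,B3} = {B0,B2}; idom=B2
  B9: preds {B7,B8}: {B0,B2,B4,B7} ∩ {B0,B2,B3,B5,B8} = {B0,B2}; idom=B2

idom(B4) = B2

Answer: B2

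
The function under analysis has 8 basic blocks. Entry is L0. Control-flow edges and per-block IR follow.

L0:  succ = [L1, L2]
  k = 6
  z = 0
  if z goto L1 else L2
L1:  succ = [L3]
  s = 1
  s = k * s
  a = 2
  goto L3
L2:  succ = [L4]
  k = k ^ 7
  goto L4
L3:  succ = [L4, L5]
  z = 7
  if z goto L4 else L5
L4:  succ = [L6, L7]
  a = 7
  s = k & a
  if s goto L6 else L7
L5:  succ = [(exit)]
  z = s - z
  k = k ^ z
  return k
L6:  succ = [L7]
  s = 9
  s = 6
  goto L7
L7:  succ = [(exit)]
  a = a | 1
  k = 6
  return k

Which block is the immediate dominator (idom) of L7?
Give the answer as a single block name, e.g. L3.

Answer: L4

Derivation:
idom tree: L1←L0 L2←L0 L3←L1 L4←L0 L5←L3 L6←L4 L7←L4
Join-block Dom:
  L4: preds {L2,L3}: {L0,L2} ∩ {L0,L1,L3} = {L0}; idom=L0
  L7: preds {L4,L6}: {L0,L4} ∩ {L0,L4,L6} = {L0,L4}; idom=L4

idom(L7) = L4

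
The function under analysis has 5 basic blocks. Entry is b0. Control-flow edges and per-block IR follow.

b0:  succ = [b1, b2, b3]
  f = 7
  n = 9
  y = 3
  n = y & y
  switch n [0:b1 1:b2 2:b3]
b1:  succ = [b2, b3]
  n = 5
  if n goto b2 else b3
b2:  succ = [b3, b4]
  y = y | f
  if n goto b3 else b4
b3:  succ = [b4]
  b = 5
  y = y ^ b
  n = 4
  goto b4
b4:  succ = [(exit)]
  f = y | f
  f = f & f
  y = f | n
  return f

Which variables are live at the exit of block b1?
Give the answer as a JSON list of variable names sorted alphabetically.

Answer: ["f", "n", "y"]

Working:
Per-block:
  b0: def={f,n,y} ue=∅
  b1: def={n} ue=∅
  b2: def={y} ue={f,n,y}
  b3: def={b,n,y} ue={y}
  b4: def={f,y} ue={f,n,y}

Live sets:
  b0: in=∅ out={f,n,y}
  b1: in={f,y} out={f,n,y}
  b2: in={f,n,y} out={f,n,y}
  b3: in={f,y} out={f,n,y}
  b4: in={f,n,y} out=∅

live-out(b1) = ["f", "n", "y"]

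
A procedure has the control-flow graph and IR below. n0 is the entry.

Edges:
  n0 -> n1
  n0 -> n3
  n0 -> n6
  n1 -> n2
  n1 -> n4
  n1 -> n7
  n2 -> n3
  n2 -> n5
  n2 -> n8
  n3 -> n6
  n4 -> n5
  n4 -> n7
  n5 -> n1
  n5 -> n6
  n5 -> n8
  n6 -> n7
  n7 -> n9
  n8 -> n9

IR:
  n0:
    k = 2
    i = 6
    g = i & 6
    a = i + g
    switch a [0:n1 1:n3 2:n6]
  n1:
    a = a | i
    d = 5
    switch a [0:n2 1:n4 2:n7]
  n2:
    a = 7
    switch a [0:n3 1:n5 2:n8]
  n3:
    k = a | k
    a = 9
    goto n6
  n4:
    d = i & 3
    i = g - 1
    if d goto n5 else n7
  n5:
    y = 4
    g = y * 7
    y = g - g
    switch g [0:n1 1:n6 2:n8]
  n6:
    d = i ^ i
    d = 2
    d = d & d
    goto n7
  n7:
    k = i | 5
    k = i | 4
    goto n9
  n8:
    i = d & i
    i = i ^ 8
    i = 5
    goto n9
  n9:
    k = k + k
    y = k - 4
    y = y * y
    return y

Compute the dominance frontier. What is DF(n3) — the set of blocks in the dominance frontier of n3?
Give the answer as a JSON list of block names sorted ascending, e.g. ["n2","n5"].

idom tree: n1←n0 n2←n1 n3←n0 n4←n1 n5←n1 n6←n0 n7←n0 n8←n1 n9←n0
Join-block Dom:
  n1: preds {n0,n5}: {n0} ∩ {n0,n1,n5} = {n0}; idom=n0
  n3: preds {n0,n2}: {n0} ∩ {n0,n1,n2} = {n0}; idom=n0
  n5: preds {n2,n4}: {n0,n1,n2} ∩ {n0,n1,n4} = {n0,n1}; idom=n1
  n6: preds {n0,n3,n5}: {n0} ∩ {n0,n3} ∩ {n0,n1,n5} = {n0}; idom=n0
  n7: preds {n1,n4,n6}: {n0,n1} ∩ {n0,n1,n4} ∩ {n0,n6} = {n0}; idom=n0
  n8: preds {n2,n5}: {n0,n1,n2} ∩ {n0,n1,n5} = {n0,n1}; idom=n1
  n9: preds {n7,n8}: {n0,n7} ∩ {n0,n1,n8} = {n0}; idom=n0

DF walk-up:
  n1←n0: walk · to n0
  n1←n5: walk n5→n1 to n0
  n3←n0: walk · to n0
  n3←n2: walk n2→n1 to n0
  n5←n2: walk n2 to n1
  n5←n4: walk n4 to n1
  n6←n0: walk · to n0
  n6←n3: walk n3 to n0
  n6←n5: walk n5→n1 to n0
  n7←n1: walk n1 to n0
  n7←n4: walk n4→n1 to n0
  n7←n6: walk n6 to n0
  n8←n2: walk n2 to n1
  n8←n5: walk n5 to n1
  n9←n7: walk n7 to n0
  n9←n8: walk n8→n1 to n0
  n0 → ∅
  n1 → {n1,n3,n6,n7,n9}
  n2 → {n3,n5,n8}
  n3 → {n6}
  n4 → {n5,n7}
  n5 → {n1,n6,n8}
  n6 → {n7}
  n7 → {n9}
  n8 → {n9}
  n9 → ∅

DF(n3) = ["n6"]

Answer: ["n6"]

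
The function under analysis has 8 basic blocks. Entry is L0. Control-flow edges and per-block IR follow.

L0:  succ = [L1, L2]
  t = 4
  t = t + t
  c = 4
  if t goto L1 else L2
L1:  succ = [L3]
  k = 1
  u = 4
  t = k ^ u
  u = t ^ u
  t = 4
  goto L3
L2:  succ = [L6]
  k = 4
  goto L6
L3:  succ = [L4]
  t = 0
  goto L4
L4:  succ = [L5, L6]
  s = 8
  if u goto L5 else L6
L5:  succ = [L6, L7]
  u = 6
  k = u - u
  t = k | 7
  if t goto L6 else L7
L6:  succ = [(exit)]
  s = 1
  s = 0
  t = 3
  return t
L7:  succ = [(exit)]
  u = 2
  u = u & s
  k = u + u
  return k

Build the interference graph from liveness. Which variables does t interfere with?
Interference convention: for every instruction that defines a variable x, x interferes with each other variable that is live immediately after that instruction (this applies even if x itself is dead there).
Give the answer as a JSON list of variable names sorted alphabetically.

Answer: ["c", "s", "u"]

Derivation:
def/use:
  L0 def {c,t} use ∅
  L1 def {k,t,u} use ∅
  L2 def {k} use ∅
  L3 def {t} use ∅
  L4 def {s} use {u}
  L5 def {k,t,u} use ∅
  L6 def {s,t} use ∅
  L7 def {k,u} use {s}

Live sets:
  L0: in=∅ out=∅
  L1: in=∅ out={u}
  L2: in=∅ out=∅
  L3: in={u} out={u}
  L4: in={u} out={s}
  L5: in={s} out={s}
  L6: in=∅ out=∅
  L7: in={s} out=∅

Interfere edges:
  c↔{t}
  k↔{s,u}
  s↔{k,t,u}
  t↔{c,s,u}
  u↔{k,s,t}

N(t) = ["c", "s", "u"]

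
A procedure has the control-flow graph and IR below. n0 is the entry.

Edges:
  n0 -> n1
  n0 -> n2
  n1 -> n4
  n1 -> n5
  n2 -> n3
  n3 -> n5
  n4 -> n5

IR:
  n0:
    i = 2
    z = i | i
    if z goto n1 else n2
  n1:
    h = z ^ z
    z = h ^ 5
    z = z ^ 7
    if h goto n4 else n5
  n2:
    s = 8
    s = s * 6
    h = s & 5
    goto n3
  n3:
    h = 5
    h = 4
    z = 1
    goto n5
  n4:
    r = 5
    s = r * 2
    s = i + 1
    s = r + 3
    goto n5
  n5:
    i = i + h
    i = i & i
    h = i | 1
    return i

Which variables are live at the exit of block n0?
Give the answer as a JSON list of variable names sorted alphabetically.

Answer: ["i", "z"]

Working:
def/use:
  n0 def {i,z} use ∅
  n1 def {h,z} use {z}
  n2 def {h,s} use ∅
  n3 def {h,z} use ∅
  n4 def {r,s} use {i}
  n5 def {h,i} use {h,i}

Liveness:
  live n0: ∅→{i,z}
  live n1: {i,z}→{h,i}
  live n2: {i}→{i}
  live n3: {i}→{h,i}
  live n4: {h,i}→{h,i}
  live n5: {h,i}→∅

live-out(n0) = ["i", "z"]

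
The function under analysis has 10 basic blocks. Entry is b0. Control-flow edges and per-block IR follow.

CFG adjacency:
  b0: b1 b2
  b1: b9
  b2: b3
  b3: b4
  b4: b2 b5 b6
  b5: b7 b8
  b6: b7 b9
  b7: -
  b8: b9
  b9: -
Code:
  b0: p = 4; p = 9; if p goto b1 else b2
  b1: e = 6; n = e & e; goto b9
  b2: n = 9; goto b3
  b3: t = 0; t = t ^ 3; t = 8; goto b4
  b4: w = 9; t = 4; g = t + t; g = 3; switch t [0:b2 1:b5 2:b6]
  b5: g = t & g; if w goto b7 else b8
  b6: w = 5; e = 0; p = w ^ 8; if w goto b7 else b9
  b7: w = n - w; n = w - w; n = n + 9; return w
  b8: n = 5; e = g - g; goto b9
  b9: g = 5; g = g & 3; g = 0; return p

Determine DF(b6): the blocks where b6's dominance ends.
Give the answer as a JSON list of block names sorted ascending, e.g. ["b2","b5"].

idom tree: b1←b0 b2←b0 b3←b2 b4←b3 b5←b4 b6←b4 b7←b4 b8←b5 b9←b0
Join-block Dom:
  b2: preds {b0,b4}: {b0} ∩ {b0,b2,b3,b4} = {b0}; idom=b0
  b7: preds {b5,b6}: {b0,b2,b3,b4,b5} ∩ {b0,b2,b3,b4,b6} = {b0,b2,b3,b4}; idom=b4
  b9: preds {b1,b6,b8}: {b0,b1} ∩ {b0,b2,b3,b4,b6} ∩ {b0,b2,b3,b4,b5,b8} = {b0}; idom=b0

DF derivation:
  join b2 pred b0: · stop@b0
  join b2 pred b4: b4→b3→b2 stop@b0
  join b7 pred b5: b5 stop@b4
  join b7 pred b6: b6 stop@b4
  join b9 pred b1: b1 stop@b0
  join b9 pred b6: b6→b4→b3→b2 stop@b0
  join b9 pred b8: b8→b5→b4→b3→b2 stop@b0
  b0 → ∅
  b1 → {b9}
  b2 → {b2,b9}
  b3 → {b2,b9}
  b4 → {b2,b9}
  b5 → {b7,b9}
  b6 → {b7,b9}
  b7 → ∅
  b8 → {b9}
  b9 → ∅

DF(b6) = ["b7", "b9"]

Answer: ["b7", "b9"]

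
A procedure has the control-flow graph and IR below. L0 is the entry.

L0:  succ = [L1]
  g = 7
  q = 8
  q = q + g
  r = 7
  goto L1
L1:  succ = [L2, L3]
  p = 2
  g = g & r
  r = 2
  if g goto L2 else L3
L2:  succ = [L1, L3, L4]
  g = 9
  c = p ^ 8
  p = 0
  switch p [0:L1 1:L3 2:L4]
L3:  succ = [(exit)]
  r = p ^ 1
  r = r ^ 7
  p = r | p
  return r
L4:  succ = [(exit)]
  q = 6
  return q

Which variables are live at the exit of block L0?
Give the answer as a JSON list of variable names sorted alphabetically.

Answer: ["g", "r"]

Derivation:
Per-block:
  L0 def {g,q,r} use ∅
  L1 def {g,p,r} use {g,r}
  L2 def {c,g,p} use {p}
  L3 def {p,r} use {p}
  L4 def {q} use ∅

Liveness:
  live L0: ∅→{g,r}
  live L1: {g,r}→{p,r}
  live L2: {p,r}→{g,p,r}
  live L3: {p}→∅
  live L4: ∅→∅

live-out(L0) = ["g", "r"]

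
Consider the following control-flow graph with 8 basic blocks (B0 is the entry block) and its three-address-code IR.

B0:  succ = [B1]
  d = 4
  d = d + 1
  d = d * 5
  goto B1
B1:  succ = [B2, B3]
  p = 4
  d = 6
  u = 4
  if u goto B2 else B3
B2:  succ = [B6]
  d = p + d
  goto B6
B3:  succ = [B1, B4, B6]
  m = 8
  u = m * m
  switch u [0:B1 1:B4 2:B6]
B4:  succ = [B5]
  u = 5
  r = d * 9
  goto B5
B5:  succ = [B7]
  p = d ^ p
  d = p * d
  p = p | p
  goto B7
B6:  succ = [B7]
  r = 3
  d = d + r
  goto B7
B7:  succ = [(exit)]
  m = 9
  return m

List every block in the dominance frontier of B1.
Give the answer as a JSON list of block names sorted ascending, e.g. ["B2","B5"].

Answer: ["B1"]

Working:
idom tree: B1←B0 B2←B1 B3←B1 B4←B3 B5←B4 B6←B1 B7←B1
Join-block Dom:
  B1: preds {B0,B3}: {B0} ∩ {B0,B1,B3} = {B0}; idom=B0
  B6: preds {B2,B3}: {B0,B1,B2} ∩ {B0,B1,B3} = {B0,B1}; idom=B1
  B7: preds {B5,B6}: {B0,B1,B3,B4,B5} ∩ {B0,B1,B6} = {B0,B1}; idom=B1

DF derivation:
  join B1 pred B0: · stop@B0
  join B1 pred B3: B3→B1 stop@B0
  join B6 pred B2: B2 stop@B1
  join B6 pred B3: B3 stop@B1
  join B7 pred B5: B5→B4→B3 stop@B1
  join B7 pred B6: B6 stop@B1
  DF(B0)=∅
  DF(B1)={B1}
  DF(B2)={B6}
  DF(B3)={B1,B6,B7}
  DF(B4)={B7}
  DF(B5)={B7}
  DF(B6)={B7}
  DF(B7)=∅

DF(B1) = ["B1"]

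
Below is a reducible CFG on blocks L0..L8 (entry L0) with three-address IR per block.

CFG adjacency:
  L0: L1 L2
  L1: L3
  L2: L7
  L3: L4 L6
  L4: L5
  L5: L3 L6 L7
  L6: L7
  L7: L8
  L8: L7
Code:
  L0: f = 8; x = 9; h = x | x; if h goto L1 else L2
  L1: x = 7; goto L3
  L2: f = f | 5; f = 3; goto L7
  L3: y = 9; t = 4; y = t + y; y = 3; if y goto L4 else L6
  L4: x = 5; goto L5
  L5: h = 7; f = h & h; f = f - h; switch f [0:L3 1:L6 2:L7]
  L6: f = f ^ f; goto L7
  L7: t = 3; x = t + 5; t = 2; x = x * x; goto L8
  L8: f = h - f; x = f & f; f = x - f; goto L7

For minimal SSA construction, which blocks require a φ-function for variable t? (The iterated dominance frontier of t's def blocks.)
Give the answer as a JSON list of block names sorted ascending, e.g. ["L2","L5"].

idom tree: L1←L0 L2←L0 L3←L1 L4←L3 L5←L4 L6←L3 L7←L0 L8←L7
Dom∩ at merges:
  L3: preds {L1,L5}: {L0,L1} ∩ {L0,L1,L3,L4,L5} = {L0,L1}; idom=L1
  L6: preds {L3,L5}: {L0,L1,L3} ∩ {L0,L1,L3,L4,L5} = {L0,L1,L3}; idom=L3
  L7: preds {L2,L5,L6,L8}: {L0,L2} ∩ {L0,L1,L3,L4,L5} ∩ {L0,L1,L3,L6} ∩ {L0,L7,L8} = {L0}; idom=L0

DF walk-up:
  L3←L1: walk · to L1
  L3←L5: walk L5→L4→L3 to L1
  L6←L3: walk · to L3
  L6←L5: walk L5→L4 to L3
  L7←L2: walk L2 to L0
  L7←L5: walk L5→L4→L3→L1 to L0
  L7←L6: walk L6→L3→L1 to L0
  L7←L8: walk L8→L7 to L0
  L0 → ∅
  L1 → {L7}
  L2 → {L7}
  L3 → {L3,L7}
  L4 → {L3,L6,L7}
  L5 → {L3,L6,L7}
  L6 → {L7}
  L7 → {L7}
  L8 → {L7}

φ for t: defs {L3,L7}
  DF⁺ = {L3,L7}

Answer: ["L3", "L7"]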